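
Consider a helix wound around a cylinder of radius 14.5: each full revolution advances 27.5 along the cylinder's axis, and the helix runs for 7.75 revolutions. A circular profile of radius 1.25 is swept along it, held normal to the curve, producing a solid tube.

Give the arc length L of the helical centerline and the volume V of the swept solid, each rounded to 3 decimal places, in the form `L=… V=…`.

L=737.537 V=3620.378

2πR = 2π·14.5 = 91.106187
per-turn = √(91.106187² + 27.5²) = √(8300.3373 + 756.25) = √9056.5873 = 95.166104
L = 7.75 × 95.166104 = 737.537304
V = π·1.25² × L = 4.908739 × 737.537304 = 3620.377775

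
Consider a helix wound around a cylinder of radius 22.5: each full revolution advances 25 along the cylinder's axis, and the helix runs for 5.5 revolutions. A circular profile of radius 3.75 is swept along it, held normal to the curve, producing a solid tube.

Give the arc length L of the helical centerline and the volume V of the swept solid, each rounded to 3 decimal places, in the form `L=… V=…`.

2πR = 2π·22.5 = 141.371669
per-turn = √(141.371669² + 25²) = √(19985.9489 + 625) = √20610.9489 = 143.565138
L = 5.5 × 143.565138 = 789.608260
V = π·3.75² × L = 44.178647 × 789.608260 = 34883.824352

L=789.608 V=34883.824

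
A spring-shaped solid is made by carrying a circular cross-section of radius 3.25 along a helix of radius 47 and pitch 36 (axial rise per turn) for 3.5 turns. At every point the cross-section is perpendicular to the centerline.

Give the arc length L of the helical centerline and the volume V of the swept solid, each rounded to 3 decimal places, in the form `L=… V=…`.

L=1041.236 V=34551.401

2πR = 2π·47 = 295.309709
per-turn = √(295.309709² + 36²) = √(87207.8245 + 1296) = √88503.8245 = 297.495923
L = 3.5 × 297.495923 = 1041.235732
V = π·3.25² × L = 33.183072 × 1041.235732 = 34551.400690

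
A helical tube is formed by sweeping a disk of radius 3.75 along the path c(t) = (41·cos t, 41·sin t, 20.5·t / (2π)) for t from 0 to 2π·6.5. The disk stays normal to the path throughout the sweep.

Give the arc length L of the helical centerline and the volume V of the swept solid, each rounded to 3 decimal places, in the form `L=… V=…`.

L=1679.762 V=74209.628

2πR = 2π·41 = 257.610598
per-turn = √(257.610598² + 20.5²) = √(66363.2200 + 420.25) = √66783.4700 = 258.424979
L = 6.5 × 258.424979 = 1679.762366
V = π·3.75² × L = 44.178647 × 1679.762366 = 74209.628105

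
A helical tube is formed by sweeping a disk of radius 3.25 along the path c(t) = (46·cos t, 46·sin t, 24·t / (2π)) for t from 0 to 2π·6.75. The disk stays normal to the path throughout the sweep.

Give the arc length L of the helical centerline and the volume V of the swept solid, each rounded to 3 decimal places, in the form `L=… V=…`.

2πR = 2π·46 = 289.026524
per-turn = √(289.026524² + 24²) = √(83536.3317 + 576) = √84112.3317 = 290.021261
L = 6.75 × 290.021261 = 1957.643510
V = π·3.25² × L = 33.183072 × 1957.643510 = 64960.626321

L=1957.644 V=64960.626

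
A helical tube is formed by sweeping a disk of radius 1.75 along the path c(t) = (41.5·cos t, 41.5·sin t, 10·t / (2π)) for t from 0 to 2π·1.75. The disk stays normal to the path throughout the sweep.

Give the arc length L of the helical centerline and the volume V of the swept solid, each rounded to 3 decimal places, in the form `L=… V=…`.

L=456.652 V=4393.505

2πR = 2π·41.5 = 260.752190
per-turn = √(260.752190² + 10²) = √(67991.7047 + 100) = √68091.7047 = 260.943873
L = 1.75 × 260.943873 = 456.651777
V = π·1.75² × L = 9.621128 × 456.651777 = 4393.504973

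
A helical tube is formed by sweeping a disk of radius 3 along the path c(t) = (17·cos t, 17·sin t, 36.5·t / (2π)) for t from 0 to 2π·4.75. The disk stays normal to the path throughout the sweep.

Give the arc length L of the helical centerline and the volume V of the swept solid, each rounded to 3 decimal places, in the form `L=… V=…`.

2πR = 2π·17 = 106.814150
per-turn = √(106.814150² + 36.5²) = √(11409.2627 + 1332.25) = √12741.5127 = 112.878309
L = 4.75 × 112.878309 = 536.171969
V = π·3² × L = 28.274334 × 536.171969 = 15159.905261

L=536.172 V=15159.905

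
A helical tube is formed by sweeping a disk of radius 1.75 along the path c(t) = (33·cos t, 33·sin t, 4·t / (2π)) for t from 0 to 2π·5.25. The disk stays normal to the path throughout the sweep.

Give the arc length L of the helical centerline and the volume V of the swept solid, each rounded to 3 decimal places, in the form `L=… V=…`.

2πR = 2π·33 = 207.345115
per-turn = √(207.345115² + 4²) = √(42991.9968 + 16) = √43007.9968 = 207.383695
L = 5.25 × 207.383695 = 1088.764396
V = π·1.75² × L = 9.621128 × 1088.764396 = 10475.141078

L=1088.764 V=10475.141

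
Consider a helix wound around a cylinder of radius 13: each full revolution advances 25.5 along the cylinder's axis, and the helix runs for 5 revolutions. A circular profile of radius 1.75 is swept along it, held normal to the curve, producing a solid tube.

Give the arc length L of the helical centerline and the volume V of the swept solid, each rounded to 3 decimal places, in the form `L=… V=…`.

L=427.846 V=4116.365

2πR = 2π·13 = 81.681409
per-turn = √(81.681409² + 25.5²) = √(6671.8526 + 650.25) = √7322.1026 = 85.569285
L = 5 × 85.569285 = 427.846426
V = π·1.75² × L = 9.621128 × 427.846426 = 4116.365017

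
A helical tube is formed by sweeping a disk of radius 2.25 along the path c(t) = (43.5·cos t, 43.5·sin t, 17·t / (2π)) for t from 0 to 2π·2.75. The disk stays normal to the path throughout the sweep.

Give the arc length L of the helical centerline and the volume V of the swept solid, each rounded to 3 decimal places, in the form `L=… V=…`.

2πR = 2π·43.5 = 273.318561
per-turn = √(273.318561² + 17²) = √(74703.0357 + 289) = √74992.0357 = 273.846738
L = 2.75 × 273.846738 = 753.078528
V = π·2.25² × L = 15.904313 × 753.078528 = 11977.196487

L=753.079 V=11977.196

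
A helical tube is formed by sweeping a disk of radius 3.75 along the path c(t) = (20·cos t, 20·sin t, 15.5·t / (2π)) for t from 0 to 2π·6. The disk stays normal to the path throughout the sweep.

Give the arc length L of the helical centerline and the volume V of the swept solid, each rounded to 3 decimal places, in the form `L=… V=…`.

L=759.696 V=33562.347

2πR = 2π·20 = 125.663706
per-turn = √(125.663706² + 15.5²) = √(15791.3670 + 240.25) = √16031.6170 = 126.616022
L = 6 × 126.616022 = 759.696132
V = π·3.75² × L = 44.178647 × 759.696132 = 33562.347024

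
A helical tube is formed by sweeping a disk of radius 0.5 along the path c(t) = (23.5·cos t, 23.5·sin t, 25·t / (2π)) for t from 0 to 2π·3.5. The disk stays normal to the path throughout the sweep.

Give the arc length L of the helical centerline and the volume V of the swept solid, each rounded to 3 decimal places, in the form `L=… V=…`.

2πR = 2π·23.5 = 147.654855
per-turn = √(147.654855² + 25²) = √(21801.9561 + 625) = √22426.9561 = 149.756322
L = 3.5 × 149.756322 = 524.147129
V = π·0.5² × L = 0.785398 × 524.147129 = 411.664192

L=524.147 V=411.664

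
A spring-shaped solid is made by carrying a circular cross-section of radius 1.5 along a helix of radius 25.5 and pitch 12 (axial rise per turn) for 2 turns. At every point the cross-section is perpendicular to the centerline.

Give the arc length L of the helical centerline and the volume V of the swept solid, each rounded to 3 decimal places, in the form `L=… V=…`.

2πR = 2π·25.5 = 160.221225
per-turn = √(160.221225² + 12²) = √(25670.8410 + 144) = √25814.8410 = 160.669976
L = 2 × 160.669976 = 321.339951
V = π·1.5² × L = 7.068583 × 321.339951 = 2271.418267

L=321.340 V=2271.418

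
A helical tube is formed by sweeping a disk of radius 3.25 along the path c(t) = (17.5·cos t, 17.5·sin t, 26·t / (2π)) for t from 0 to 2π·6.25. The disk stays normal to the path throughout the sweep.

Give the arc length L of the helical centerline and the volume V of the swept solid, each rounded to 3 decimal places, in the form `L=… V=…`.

2πR = 2π·17.5 = 109.955743
per-turn = √(109.955743² + 26²) = √(12090.2654 + 676) = √12766.2654 = 112.987899
L = 6.25 × 112.987899 = 706.174371
V = π·3.25² × L = 33.183072 × 706.174371 = 23433.035273

L=706.174 V=23433.035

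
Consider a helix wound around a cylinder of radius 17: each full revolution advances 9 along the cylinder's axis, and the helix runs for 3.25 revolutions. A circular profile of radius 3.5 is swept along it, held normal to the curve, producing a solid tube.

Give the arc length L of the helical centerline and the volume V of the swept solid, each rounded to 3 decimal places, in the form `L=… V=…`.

2πR = 2π·17 = 106.814150
per-turn = √(106.814150² + 9²) = √(11409.2627 + 81) = √11490.2627 = 107.192643
L = 3.25 × 107.192643 = 348.376089
V = π·3.5² × L = 38.484510 × 348.376089 = 13407.083097

L=348.376 V=13407.083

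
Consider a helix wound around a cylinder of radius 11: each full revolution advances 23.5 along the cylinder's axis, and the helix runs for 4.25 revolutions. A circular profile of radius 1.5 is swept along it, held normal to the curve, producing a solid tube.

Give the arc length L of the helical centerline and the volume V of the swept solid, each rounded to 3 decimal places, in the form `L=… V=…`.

L=310.254 V=2193.057

2πR = 2π·11 = 69.115038
per-turn = √(69.115038² + 23.5²) = √(4776.8885 + 552.25) = √5329.1385 = 73.000949
L = 4.25 × 73.000949 = 310.254033
V = π·1.5² × L = 7.068583 × 310.254033 = 2193.056526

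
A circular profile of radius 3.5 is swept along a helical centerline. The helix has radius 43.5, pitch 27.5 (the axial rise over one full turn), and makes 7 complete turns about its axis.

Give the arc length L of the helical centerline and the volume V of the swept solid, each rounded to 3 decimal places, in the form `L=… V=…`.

2πR = 2π·43.5 = 273.318561
per-turn = √(273.318561² + 27.5²) = √(74703.0357 + 756.25) = √75459.2857 = 274.698536
L = 7 × 274.698536 = 1922.889752
V = π·3.5² × L = 38.484510 × 1922.889752 = 74001.469918

L=1922.890 V=74001.470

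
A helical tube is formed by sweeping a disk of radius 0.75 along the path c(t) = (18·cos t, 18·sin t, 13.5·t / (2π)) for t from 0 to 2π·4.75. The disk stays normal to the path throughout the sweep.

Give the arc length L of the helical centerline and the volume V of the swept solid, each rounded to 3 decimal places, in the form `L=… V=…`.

2πR = 2π·18 = 113.097336
per-turn = √(113.097336² + 13.5²) = √(12791.0073 + 182.25) = √12973.2573 = 113.900208
L = 4.75 × 113.900208 = 541.025986
V = π·0.75² × L = 1.767146 × 541.025986 = 956.071836

L=541.026 V=956.072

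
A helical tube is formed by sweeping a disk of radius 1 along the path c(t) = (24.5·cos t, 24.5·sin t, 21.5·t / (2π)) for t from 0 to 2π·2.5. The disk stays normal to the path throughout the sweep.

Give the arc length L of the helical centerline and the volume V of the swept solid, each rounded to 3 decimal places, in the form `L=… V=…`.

2πR = 2π·24.5 = 153.938040
per-turn = √(153.938040² + 21.5²) = √(23696.9202 + 462.25) = √24159.1702 = 155.432204
L = 2.5 × 155.432204 = 388.580511
V = π·1² × L = 3.141593 × 388.580511 = 1220.761679

L=388.581 V=1220.762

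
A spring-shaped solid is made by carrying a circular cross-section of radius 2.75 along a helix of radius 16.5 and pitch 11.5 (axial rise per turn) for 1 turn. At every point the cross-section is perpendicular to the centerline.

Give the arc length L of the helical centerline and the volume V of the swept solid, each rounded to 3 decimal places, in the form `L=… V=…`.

L=104.308 V=2478.190

2πR = 2π·16.5 = 103.672558
per-turn = √(103.672558² + 11.5²) = √(10747.9992 + 132.25) = √10880.2492 = 104.308433
L = 1 × 104.308433 = 104.308433
V = π·2.75² × L = 23.758294 × 104.308433 = 2478.190464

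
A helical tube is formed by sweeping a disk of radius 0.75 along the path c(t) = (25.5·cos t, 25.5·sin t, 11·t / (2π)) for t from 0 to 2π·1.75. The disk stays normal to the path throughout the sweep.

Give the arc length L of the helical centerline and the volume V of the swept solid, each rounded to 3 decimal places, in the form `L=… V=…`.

2πR = 2π·25.5 = 160.221225
per-turn = √(160.221225² + 11²) = √(25670.8410 + 121) = √25791.8410 = 160.598384
L = 1.75 × 160.598384 = 281.047173
V = π·0.75² × L = 1.767146 × 281.047173 = 496.651350

L=281.047 V=496.651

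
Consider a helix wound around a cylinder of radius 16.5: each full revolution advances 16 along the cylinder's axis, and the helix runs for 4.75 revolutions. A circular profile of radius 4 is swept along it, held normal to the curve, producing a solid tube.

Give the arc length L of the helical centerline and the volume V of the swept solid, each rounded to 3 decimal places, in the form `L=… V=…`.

L=498.275 V=25046.021

2πR = 2π·16.5 = 103.672558
per-turn = √(103.672558² + 16²) = √(10747.9992 + 256) = √11003.9992 = 104.899948
L = 4.75 × 104.899948 = 498.274755
V = π·4² × L = 50.265482 × 498.274755 = 25046.020972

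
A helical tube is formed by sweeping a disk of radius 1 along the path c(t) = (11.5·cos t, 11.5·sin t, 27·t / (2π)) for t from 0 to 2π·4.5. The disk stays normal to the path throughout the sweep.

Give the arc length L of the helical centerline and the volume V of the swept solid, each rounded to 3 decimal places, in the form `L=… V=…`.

2πR = 2π·11.5 = 72.256631
per-turn = √(72.256631² + 27²) = √(5221.0207 + 729) = √5950.0207 = 77.136377
L = 4.5 × 77.136377 = 347.113699
V = π·1² × L = 3.141593 × 347.113699 = 1090.489845

L=347.114 V=1090.490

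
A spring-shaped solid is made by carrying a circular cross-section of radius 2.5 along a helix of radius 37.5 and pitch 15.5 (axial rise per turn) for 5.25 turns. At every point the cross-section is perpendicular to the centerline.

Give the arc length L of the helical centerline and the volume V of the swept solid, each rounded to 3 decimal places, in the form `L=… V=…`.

2πR = 2π·37.5 = 235.619449
per-turn = √(235.619449² + 15.5²) = √(55516.5248 + 240.25) = √55756.7748 = 236.128725
L = 5.25 × 236.128725 = 1239.675806
V = π·2.5² × L = 19.634954 × 1239.675806 = 24340.977533

L=1239.676 V=24340.978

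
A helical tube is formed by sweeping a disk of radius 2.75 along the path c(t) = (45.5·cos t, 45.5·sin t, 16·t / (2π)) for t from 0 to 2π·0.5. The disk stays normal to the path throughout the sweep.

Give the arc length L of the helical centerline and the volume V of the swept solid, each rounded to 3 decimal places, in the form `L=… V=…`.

2πR = 2π·45.5 = 285.884931
per-turn = √(285.884931² + 16²) = √(81730.1940 + 256) = √81986.1940 = 286.332314
L = 0.5 × 286.332314 = 143.166157
V = π·2.75² × L = 23.758294 × 143.166157 = 3401.383712

L=143.166 V=3401.384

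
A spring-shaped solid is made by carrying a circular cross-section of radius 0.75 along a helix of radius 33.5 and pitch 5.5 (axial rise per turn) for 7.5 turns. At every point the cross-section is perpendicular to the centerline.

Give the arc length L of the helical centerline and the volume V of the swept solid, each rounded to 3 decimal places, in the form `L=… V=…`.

L=1579.189 V=2790.658

2πR = 2π·33.5 = 210.486708
per-turn = √(210.486708² + 5.5²) = √(44304.6542 + 30.25) = √44334.9042 = 210.558553
L = 7.5 × 210.558553 = 1579.189146
V = π·0.75² × L = 1.767146 × 1579.189146 = 2790.657574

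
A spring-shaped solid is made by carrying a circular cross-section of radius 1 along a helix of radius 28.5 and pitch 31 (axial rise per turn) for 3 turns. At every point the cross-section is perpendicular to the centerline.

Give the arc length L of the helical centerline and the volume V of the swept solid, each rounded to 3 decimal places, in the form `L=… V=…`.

L=545.203 V=1712.805

2πR = 2π·28.5 = 179.070781
per-turn = √(179.070781² + 31²) = √(32066.3447 + 961) = √33027.3447 = 181.734269
L = 3 × 181.734269 = 545.202808
V = π·1² × L = 3.141593 × 545.202808 = 1712.805138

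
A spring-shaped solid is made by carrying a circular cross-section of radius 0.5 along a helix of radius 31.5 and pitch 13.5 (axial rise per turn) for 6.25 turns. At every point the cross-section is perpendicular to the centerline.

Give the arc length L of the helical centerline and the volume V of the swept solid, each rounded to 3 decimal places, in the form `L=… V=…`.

L=1239.876 V=973.797

2πR = 2π·31.5 = 197.920337
per-turn = √(197.920337² + 13.5²) = √(39172.4599 + 182.25) = √39354.7099 = 198.380215
L = 6.25 × 198.380215 = 1239.876346
V = π·0.5² × L = 0.785398 × 1239.876346 = 973.796605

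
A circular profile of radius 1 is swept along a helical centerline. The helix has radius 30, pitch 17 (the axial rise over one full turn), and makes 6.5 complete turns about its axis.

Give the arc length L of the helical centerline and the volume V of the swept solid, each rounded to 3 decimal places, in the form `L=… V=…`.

L=1230.194 V=3864.768

2πR = 2π·30 = 188.495559
per-turn = √(188.495559² + 17²) = √(35530.5758 + 289) = √35819.5758 = 189.260603
L = 6.5 × 189.260603 = 1230.193919
V = π·1² × L = 3.141593 × 1230.193919 = 3864.768180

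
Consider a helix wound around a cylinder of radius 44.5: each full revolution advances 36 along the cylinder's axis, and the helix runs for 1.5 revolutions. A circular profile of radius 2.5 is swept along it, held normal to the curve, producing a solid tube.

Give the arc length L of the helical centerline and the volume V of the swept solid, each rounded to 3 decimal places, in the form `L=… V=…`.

L=422.865 V=8302.929

2πR = 2π·44.5 = 279.601746
per-turn = √(279.601746² + 36²) = √(78177.1365 + 1296) = √79473.1365 = 281.909802
L = 1.5 × 281.909802 = 422.864703
V = π·2.5² × L = 19.634954 × 422.864703 = 8302.929027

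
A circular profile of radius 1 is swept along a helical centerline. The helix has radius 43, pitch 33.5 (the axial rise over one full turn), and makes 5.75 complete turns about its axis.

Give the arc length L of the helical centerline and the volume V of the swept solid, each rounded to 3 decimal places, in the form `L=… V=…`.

L=1565.414 V=4917.893

2πR = 2π·43 = 270.176968
per-turn = √(270.176968² + 33.5²) = √(72995.5942 + 1122.25) = √74117.8442 = 272.245926
L = 5.75 × 272.245926 = 1565.414074
V = π·1² × L = 3.141593 × 1565.414074 = 4917.893354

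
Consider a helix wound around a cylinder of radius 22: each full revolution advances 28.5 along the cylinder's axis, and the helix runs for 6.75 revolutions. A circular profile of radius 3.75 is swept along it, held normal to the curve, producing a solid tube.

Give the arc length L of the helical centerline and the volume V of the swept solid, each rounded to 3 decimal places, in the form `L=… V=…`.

L=952.678 V=42088.041

2πR = 2π·22 = 138.230077
per-turn = √(138.230077² + 28.5²) = √(19107.5541 + 812.25) = √19919.8041 = 141.137536
L = 6.75 × 141.137536 = 952.678369
V = π·3.75² × L = 44.178647 × 952.678369 = 42088.041085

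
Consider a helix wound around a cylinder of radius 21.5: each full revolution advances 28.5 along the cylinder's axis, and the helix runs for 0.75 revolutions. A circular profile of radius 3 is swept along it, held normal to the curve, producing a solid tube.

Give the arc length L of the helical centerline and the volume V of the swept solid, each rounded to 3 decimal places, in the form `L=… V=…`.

L=103.547 V=2927.711

2πR = 2π·21.5 = 135.088484
per-turn = √(135.088484² + 28.5²) = √(18248.8985 + 812.25) = √19061.1485 = 138.062118
L = 0.75 × 138.062118 = 103.546589
V = π·3² × L = 28.274334 × 103.546589 = 2927.710824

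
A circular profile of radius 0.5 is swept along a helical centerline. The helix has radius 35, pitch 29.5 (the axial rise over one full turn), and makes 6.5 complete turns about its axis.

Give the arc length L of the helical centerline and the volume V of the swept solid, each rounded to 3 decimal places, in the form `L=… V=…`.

2πR = 2π·35 = 219.911486
per-turn = √(219.911486² + 29.5²) = √(48361.0616 + 870.25) = √49231.3116 = 221.881301
L = 6.5 × 221.881301 = 1442.228454
V = π·0.5² × L = 0.785398 × 1442.228454 = 1132.723579

L=1442.228 V=1132.724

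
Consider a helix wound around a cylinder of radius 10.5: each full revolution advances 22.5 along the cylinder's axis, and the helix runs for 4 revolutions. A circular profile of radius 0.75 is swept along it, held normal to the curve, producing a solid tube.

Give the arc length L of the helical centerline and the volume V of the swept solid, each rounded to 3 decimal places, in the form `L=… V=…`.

2πR = 2π·10.5 = 65.973446
per-turn = √(65.973446² + 22.5²) = √(4352.4955 + 506.25) = √4858.7455 = 69.704702
L = 4 × 69.704702 = 278.818810
V = π·0.75² × L = 1.767146 × 278.818810 = 492.713507

L=278.819 V=492.714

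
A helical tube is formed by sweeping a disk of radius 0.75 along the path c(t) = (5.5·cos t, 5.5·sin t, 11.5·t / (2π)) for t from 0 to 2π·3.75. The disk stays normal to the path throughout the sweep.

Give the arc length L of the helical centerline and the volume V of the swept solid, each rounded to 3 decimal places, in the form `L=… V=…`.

2πR = 2π·5.5 = 34.557519
per-turn = √(34.557519² + 11.5²) = √(1194.2221 + 132.25) = √1326.4721 = 36.420765
L = 3.75 × 36.420765 = 136.577869
V = π·0.75² × L = 1.767146 × 136.577869 = 241.353017

L=136.578 V=241.353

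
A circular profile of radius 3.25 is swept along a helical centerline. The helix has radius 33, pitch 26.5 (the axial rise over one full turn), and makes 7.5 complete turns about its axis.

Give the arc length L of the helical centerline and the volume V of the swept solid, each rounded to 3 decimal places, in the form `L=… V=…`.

L=1567.738 V=52022.352

2πR = 2π·33 = 207.345115
per-turn = √(207.345115² + 26.5²) = √(42991.9968 + 702.25) = √43694.2468 = 209.031688
L = 7.5 × 209.031688 = 1567.737663
V = π·3.25² × L = 33.183072 × 1567.737663 = 52022.352390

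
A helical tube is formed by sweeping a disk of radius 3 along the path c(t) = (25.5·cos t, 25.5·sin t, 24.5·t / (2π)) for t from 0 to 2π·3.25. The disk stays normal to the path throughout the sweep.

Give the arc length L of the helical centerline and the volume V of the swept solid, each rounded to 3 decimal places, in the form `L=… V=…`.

L=526.772 V=14894.118

2πR = 2π·25.5 = 160.221225
per-turn = √(160.221225² + 24.5²) = √(25670.8410 + 600.25) = √26271.0910 = 162.083593
L = 3.25 × 162.083593 = 526.771677
V = π·3² × L = 28.274334 × 526.771677 = 14894.118262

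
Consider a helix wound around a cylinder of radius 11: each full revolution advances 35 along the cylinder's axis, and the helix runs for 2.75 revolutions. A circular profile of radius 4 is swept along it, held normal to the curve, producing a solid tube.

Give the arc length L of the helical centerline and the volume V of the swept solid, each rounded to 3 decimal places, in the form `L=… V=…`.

2πR = 2π·11 = 69.115038
per-turn = √(69.115038² + 35²) = √(4776.8885 + 1225) = √6001.8885 = 77.471856
L = 2.75 × 77.471856 = 213.047605
V = π·4² × L = 50.265482 × 213.047605 = 10708.940653

L=213.048 V=10708.941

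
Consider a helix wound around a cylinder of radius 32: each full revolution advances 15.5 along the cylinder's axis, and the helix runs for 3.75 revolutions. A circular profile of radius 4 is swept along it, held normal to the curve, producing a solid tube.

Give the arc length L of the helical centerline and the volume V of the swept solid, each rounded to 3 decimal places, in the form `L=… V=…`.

L=756.219 V=38011.731

2πR = 2π·32 = 201.061930
per-turn = √(201.061930² + 15.5²) = √(40425.8996 + 240.25) = √40666.1496 = 201.658498
L = 3.75 × 201.658498 = 756.219366
V = π·4² × L = 50.265482 × 756.219366 = 38011.731263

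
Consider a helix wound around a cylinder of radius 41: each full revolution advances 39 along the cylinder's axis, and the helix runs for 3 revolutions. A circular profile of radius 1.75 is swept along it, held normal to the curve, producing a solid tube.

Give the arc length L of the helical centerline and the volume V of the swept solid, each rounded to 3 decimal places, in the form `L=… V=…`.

L=781.638 V=7520.239

2πR = 2π·41 = 257.610598
per-turn = √(257.610598² + 39²) = √(66363.2200 + 1521) = √67884.2200 = 260.546004
L = 3 × 260.546004 = 781.638011
V = π·1.75² × L = 9.621128 × 781.638011 = 7520.238962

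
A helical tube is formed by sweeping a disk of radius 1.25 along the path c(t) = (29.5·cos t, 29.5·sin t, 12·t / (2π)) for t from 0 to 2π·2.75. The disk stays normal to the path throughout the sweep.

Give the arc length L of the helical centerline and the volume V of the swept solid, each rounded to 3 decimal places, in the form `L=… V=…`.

2πR = 2π·29.5 = 185.353967
per-turn = √(185.353967² + 12²) = √(34356.0929 + 144) = √34500.0929 = 185.742006
L = 2.75 × 185.742006 = 510.790517
V = π·1.25² × L = 4.908739 × 510.790517 = 2507.337089

L=510.791 V=2507.337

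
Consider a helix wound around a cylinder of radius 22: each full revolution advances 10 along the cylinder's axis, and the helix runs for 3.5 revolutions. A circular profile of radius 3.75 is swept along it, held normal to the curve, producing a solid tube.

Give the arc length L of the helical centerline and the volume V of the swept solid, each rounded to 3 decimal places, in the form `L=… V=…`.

L=485.070 V=21429.719

2πR = 2π·22 = 138.230077
per-turn = √(138.230077² + 10²) = √(19107.5541 + 100) = √19207.5541 = 138.591321
L = 3.5 × 138.591321 = 485.069622
V = π·3.75² × L = 44.178647 × 485.069622 = 21429.719441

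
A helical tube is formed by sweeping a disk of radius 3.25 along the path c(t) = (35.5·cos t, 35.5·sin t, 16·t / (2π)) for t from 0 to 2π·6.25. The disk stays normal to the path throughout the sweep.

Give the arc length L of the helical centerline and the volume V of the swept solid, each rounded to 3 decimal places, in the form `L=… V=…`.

2πR = 2π·35.5 = 223.053078
per-turn = √(223.053078² + 16²) = √(49752.6758 + 256) = √50008.6758 = 223.626197
L = 6.25 × 223.626197 = 1397.663728
V = π·3.25² × L = 33.183072 × 1397.663728 = 46378.776698

L=1397.664 V=46378.777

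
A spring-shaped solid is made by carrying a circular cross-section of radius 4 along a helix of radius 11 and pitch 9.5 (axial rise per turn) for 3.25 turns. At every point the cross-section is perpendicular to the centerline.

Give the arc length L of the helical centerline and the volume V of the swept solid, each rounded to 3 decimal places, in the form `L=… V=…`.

L=226.736 V=11396.987

2πR = 2π·11 = 69.115038
per-turn = √(69.115038² + 9.5²) = √(4776.8885 + 90.25) = √4867.1385 = 69.764880
L = 3.25 × 69.764880 = 226.735861
V = π·4² × L = 50.265482 × 226.735861 = 11396.987450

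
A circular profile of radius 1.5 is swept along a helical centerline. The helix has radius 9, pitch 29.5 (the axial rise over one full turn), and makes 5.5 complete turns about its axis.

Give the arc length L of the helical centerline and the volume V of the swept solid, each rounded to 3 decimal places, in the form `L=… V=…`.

L=350.795 V=2479.623

2πR = 2π·9 = 56.548668
per-turn = √(56.548668² + 29.5²) = √(3197.7518 + 870.25) = √4068.0018 = 63.780889
L = 5.5 × 63.780889 = 350.794891
V = π·1.5² × L = 7.068583 × 350.794891 = 2479.622965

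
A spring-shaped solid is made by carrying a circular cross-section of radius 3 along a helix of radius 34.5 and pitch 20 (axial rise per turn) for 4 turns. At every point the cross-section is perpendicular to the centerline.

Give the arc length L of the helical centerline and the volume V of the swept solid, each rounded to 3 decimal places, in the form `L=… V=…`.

L=870.762 V=24620.224

2πR = 2π·34.5 = 216.769893
per-turn = √(216.769893² + 20²) = √(46989.1866 + 400) = √47389.1866 = 217.690575
L = 4 × 217.690575 = 870.762301
V = π·3² × L = 28.274334 × 870.762301 = 24620.224031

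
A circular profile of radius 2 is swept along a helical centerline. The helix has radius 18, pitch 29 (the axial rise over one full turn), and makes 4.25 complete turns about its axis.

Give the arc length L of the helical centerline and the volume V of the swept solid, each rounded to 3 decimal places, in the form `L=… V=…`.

L=496.214 V=6235.606

2πR = 2π·18 = 113.097336
per-turn = √(113.097336² + 29²) = √(12791.0073 + 841) = √13632.0073 = 116.756187
L = 4.25 × 116.756187 = 496.213797
V = π·2² × L = 12.566371 × 496.213797 = 6235.606472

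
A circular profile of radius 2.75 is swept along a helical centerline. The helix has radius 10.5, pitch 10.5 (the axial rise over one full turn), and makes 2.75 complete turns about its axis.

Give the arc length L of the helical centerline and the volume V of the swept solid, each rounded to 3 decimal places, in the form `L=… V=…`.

L=183.710 V=4364.646

2πR = 2π·10.5 = 65.973446
per-turn = √(65.973446² + 10.5²) = √(4352.4955 + 110.25) = √4462.7455 = 66.803784
L = 2.75 × 66.803784 = 183.710406
V = π·2.75² × L = 23.758294 × 183.710406 = 4364.645910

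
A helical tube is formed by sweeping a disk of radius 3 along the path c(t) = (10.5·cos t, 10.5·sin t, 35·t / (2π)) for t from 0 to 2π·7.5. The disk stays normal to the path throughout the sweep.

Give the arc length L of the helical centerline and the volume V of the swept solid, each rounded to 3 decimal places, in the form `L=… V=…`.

2πR = 2π·10.5 = 65.973446
per-turn = √(65.973446² + 35²) = √(4352.4955 + 1225) = √5577.4955 = 74.682632
L = 7.5 × 74.682632 = 560.119741
V = π·3² × L = 28.274334 × 560.119741 = 15837.012569

L=560.120 V=15837.013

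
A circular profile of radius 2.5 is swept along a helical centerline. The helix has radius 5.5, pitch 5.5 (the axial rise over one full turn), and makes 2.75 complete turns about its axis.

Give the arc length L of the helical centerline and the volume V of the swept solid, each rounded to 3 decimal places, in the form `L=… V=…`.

L=96.229 V=1889.457

2πR = 2π·5.5 = 34.557519
per-turn = √(34.557519² + 5.5²) = √(1194.2221 + 30.25) = √1224.4721 = 34.992458
L = 2.75 × 34.992458 = 96.229260
V = π·2.5² × L = 19.634954 × 96.229260 = 1889.457104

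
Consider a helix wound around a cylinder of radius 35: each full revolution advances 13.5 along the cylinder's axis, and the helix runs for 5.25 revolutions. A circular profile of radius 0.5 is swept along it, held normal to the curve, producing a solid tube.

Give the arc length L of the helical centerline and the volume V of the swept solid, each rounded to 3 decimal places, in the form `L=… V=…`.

2πR = 2π·35 = 219.911486
per-turn = √(219.911486² + 13.5²) = √(48361.0616 + 182.25) = √48543.3116 = 220.325467
L = 5.25 × 220.325467 = 1156.708704
V = π·0.5² × L = 0.785398 × 1156.708704 = 908.476891

L=1156.709 V=908.477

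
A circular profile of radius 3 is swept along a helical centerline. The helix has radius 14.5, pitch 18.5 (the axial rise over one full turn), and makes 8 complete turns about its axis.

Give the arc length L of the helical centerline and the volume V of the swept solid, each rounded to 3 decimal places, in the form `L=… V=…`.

L=743.724 V=21028.304

2πR = 2π·14.5 = 91.106187
per-turn = √(91.106187² + 18.5²) = √(8300.3373 + 342.25) = √8642.5873 = 92.965517
L = 8 × 92.965517 = 743.724134
V = π·3² × L = 28.274334 × 743.724134 = 21028.304477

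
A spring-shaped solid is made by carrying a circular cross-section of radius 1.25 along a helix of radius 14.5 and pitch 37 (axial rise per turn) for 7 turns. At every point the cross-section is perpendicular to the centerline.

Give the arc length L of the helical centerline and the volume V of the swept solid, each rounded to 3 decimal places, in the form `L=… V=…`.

L=688.330 V=3378.830

2πR = 2π·14.5 = 91.106187
per-turn = √(91.106187² + 37²) = √(8300.3373 + 1369) = √9669.3373 = 98.332789
L = 7 × 98.332789 = 688.329520
V = π·1.25² × L = 4.908739 × 688.329520 = 3378.829629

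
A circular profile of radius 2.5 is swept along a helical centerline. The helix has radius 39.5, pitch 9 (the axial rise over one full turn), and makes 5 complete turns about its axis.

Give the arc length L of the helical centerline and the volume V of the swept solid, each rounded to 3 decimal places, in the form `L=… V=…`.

2πR = 2π·39.5 = 248.185820
per-turn = √(248.185820² + 9²) = √(61596.2011 + 81) = √61677.2011 = 248.348950
L = 5 × 248.348950 = 1241.744751
V = π·2.5² × L = 19.634954 × 1241.744751 = 24381.601171

L=1241.745 V=24381.601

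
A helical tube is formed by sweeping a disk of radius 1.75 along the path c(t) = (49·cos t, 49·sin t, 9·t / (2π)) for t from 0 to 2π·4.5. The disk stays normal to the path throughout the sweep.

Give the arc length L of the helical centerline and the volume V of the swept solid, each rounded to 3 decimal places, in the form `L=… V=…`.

L=1386.034 V=13335.212

2πR = 2π·49 = 307.876080
per-turn = √(307.876080² + 9²) = √(94787.6807 + 81) = √94868.6807 = 308.007598
L = 4.5 × 308.007598 = 1386.034193
V = π·1.75² × L = 9.621128 × 1386.034193 = 13335.211690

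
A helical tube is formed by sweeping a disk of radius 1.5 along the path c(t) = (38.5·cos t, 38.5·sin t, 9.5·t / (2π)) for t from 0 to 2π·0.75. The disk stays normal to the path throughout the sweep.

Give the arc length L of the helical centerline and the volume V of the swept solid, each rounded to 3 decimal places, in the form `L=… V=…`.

2πR = 2π·38.5 = 241.902634
per-turn = √(241.902634² + 9.5²) = √(58516.8845 + 90.25) = √58607.1345 = 242.089104
L = 0.75 × 242.089104 = 181.566828
V = π·1.5² × L = 7.068583 × 181.566828 = 1283.420282

L=181.567 V=1283.420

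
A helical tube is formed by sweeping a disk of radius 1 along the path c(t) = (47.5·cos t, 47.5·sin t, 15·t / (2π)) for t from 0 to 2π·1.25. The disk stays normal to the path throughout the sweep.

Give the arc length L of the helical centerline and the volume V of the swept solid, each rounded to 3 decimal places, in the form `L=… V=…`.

2πR = 2π·47.5 = 298.451302
per-turn = √(298.451302² + 15²) = √(89073.1797 + 225) = √89298.1797 = 298.828010
L = 1.25 × 298.828010 = 373.535013
V = π·1² × L = 3.141593 × 373.535013 = 1173.494852

L=373.535 V=1173.495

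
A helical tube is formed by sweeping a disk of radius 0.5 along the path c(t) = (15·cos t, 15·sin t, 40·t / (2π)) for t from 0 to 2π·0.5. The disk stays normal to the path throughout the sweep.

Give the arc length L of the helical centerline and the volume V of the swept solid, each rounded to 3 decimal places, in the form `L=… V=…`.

2πR = 2π·15 = 94.247780
per-turn = √(94.247780² + 40²) = √(8882.6440 + 1600) = √10482.6440 = 102.384784
L = 0.5 × 102.384784 = 51.192392
V = π·0.5² × L = 0.785398 × 51.192392 = 40.206411

L=51.192 V=40.206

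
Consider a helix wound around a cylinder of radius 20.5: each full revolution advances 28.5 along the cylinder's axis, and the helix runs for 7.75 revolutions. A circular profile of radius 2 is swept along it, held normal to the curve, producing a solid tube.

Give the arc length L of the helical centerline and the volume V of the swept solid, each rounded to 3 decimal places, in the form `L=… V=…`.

L=1022.385 V=12847.668

2πR = 2π·20.5 = 128.805299
per-turn = √(128.805299² + 28.5²) = √(16590.8050 + 812.25) = √17403.0550 = 131.920639
L = 7.75 × 131.920639 = 1022.384952
V = π·2² × L = 12.566371 × 1022.384952 = 12847.668222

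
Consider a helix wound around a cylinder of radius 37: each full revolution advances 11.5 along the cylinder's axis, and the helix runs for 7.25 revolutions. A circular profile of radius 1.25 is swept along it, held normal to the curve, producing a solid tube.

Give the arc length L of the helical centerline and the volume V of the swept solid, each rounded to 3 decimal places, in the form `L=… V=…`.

2πR = 2π·37 = 232.477856
per-turn = √(232.477856² + 11.5²) = √(54045.9537 + 132.25) = √54178.2037 = 232.762118
L = 7.25 × 232.762118 = 1687.525357
V = π·1.25² × L = 4.908739 × 1687.525357 = 8283.620728

L=1687.525 V=8283.621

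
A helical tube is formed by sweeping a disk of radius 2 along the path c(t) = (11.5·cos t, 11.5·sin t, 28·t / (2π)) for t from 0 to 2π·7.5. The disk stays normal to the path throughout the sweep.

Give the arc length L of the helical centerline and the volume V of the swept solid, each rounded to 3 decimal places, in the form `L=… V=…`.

L=581.191 V=7303.455

2πR = 2π·11.5 = 72.256631
per-turn = √(72.256631² + 28²) = √(5221.0207 + 784) = √6005.0207 = 77.492069
L = 7.5 × 77.492069 = 581.190516
V = π·2² × L = 12.566371 × 581.190516 = 7303.455422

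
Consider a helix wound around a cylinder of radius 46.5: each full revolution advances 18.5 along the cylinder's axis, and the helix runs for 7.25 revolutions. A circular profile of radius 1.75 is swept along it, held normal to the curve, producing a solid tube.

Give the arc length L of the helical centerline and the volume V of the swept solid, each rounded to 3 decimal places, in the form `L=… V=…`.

L=2122.461 V=20420.468

2πR = 2π·46.5 = 292.168117
per-turn = √(292.168117² + 18.5²) = √(85362.2085 + 342.25) = √85704.4585 = 292.753238
L = 7.25 × 292.753238 = 2122.460977
V = π·1.75² × L = 9.621128 × 2122.460977 = 20420.467675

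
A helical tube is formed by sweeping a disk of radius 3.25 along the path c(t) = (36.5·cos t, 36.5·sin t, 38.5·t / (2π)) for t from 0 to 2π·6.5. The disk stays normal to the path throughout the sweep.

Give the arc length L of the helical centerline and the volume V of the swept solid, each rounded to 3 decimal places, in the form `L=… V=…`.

2πR = 2π·36.5 = 229.336264
per-turn = √(229.336264² + 38.5²) = √(52595.1219 + 1482.25) = √54077.3719 = 232.545419
L = 6.5 × 232.545419 = 1511.545223
V = π·3.25² × L = 33.183072 × 1511.545223 = 50157.714572

L=1511.545 V=50157.715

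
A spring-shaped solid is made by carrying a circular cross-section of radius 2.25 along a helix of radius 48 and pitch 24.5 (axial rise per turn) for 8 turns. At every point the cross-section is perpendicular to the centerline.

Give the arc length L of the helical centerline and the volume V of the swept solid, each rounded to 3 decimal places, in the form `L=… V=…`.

L=2420.691 V=38499.429

2πR = 2π·48 = 301.592895
per-turn = √(301.592895² + 24.5²) = √(90958.2742 + 600.25) = √91558.5242 = 302.586391
L = 8 × 302.586391 = 2420.691130
V = π·2.25² × L = 15.904313 × 2420.691130 = 38499.428943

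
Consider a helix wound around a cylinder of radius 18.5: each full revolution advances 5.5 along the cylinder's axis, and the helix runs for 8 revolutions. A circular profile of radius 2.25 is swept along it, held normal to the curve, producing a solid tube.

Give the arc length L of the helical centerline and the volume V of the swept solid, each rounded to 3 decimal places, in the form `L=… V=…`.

L=930.952 V=14806.149

2πR = 2π·18.5 = 116.238928
per-turn = √(116.238928² + 5.5²) = √(13511.4884 + 30.25) = √13541.7384 = 116.368975
L = 8 × 116.368975 = 930.951803
V = π·2.25² × L = 15.904313 × 930.951803 = 14806.148682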